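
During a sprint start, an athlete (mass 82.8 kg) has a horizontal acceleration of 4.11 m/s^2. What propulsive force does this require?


Propulsive force = mass * acceleration
= 82.8 kg * 4.11 m/s^2
= 340.31 N

340.31 N


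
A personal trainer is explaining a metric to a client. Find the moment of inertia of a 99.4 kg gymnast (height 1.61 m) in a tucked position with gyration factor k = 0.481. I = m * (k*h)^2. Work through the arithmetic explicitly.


Radius of gyration = 0.481 * 1.61 = 0.77441 m
I = 99.4 * 0.77441^2
= 99.4 * 0.599711
= 59.611 kg*m^2

59.611 kg*m^2


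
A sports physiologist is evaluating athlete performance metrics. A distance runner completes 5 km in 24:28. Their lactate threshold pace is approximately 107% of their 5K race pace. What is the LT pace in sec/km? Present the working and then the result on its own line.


Convert to seconds: 24 min 28 s = 1468 s
Pace per km = 1468 / 5 = 293.6 s/km
LT pace = 293.6 * 1.07 = 314.15 s/km

314.15 s/km


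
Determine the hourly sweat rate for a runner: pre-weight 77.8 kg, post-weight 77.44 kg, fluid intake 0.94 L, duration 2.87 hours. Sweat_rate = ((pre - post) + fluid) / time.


Mass lost = 77.8 - 77.44 = 0.36 kg
Add fluid consumed: 0.36 + 0.94 = 1.3 L total sweat
Sweat rate = 1.3 / 2.87 = 0.453 L/h

0.453 L/h


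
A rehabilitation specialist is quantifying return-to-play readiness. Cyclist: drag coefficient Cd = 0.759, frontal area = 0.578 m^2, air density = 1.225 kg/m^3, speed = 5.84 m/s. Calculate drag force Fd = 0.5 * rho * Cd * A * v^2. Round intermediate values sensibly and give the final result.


v^2 = 5.84^2 = 34.1056
Fd = 0.5 * 1.225 * 0.759 * 0.578 * 34.1056
= 9.164 N

9.164 N


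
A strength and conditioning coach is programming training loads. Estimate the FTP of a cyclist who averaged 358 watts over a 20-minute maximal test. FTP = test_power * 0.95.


FTP = 358 * 0.95 = 340.1 W

340.1 W


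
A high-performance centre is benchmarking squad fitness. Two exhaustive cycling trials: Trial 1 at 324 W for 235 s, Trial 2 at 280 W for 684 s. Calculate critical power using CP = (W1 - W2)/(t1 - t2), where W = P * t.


W1 = 324 * 235 = 76140 J
W2 = 280 * 684 = 191520 J
CP = (76140 - 191520) / (235 - 684)
= -115380 / -449
= 256.97 W

256.97 W


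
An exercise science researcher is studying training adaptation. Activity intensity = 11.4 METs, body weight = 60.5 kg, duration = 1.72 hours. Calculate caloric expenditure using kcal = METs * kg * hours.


kcal = 11.4 * 60.5 * 1.72
= 689.7 * 1.72
= 1186.28 kcal

1186.28 kcal


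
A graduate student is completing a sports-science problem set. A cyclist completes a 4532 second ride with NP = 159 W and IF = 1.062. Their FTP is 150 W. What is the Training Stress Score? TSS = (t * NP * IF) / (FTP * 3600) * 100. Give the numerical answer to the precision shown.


t * NP * IF = 4532 * 159 * 1.062 = 765264.456
FTP * 3600 = 540000
TSS = (765264.456 / 540000) * 100 = 141.72

141.72 TSS


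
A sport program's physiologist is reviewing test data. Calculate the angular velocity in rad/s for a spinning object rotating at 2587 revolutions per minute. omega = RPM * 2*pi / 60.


omega = RPM * 2*pi / 60
= 2587 * 6.28318531 / 60
= 270.91 rad/s

270.91 rad/s


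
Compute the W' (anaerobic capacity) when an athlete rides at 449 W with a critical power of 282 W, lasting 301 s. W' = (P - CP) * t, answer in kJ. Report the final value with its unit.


Above-CP power = 167 W
Duration = 301 s
W' = 167 * 301 = 50267 J
Convert: 50267 / 1000 = 50.267 kJ

50.267 kJ


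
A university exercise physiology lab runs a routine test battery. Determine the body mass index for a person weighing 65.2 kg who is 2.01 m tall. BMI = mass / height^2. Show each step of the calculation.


BMI = mass / height^2
= 65.2 / 2.01^2
= 65.2 / 4.0401
= 16.14 kg/m^2

16.14 kg/m^2


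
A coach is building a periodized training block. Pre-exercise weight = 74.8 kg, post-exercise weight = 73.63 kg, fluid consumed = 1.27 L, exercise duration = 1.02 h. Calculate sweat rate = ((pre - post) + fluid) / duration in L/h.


Weight loss = 74.8 - 73.63 = 1.17 kg (approx L)
Total sweat = 1.17 + 1.27 = 2.44 L
Sweat rate = 2.44 / 1.02 = 2.392 L/h

2.392 L/h


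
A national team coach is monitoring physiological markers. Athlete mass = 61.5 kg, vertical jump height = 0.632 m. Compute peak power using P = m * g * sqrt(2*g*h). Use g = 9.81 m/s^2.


sqrt(2 * 9.81 * 0.632) = sqrt(12.39984) = 3.521341 m/s
P = 61.5 * 9.81 * 3.521341
= 2124.48 W

2124.48 W


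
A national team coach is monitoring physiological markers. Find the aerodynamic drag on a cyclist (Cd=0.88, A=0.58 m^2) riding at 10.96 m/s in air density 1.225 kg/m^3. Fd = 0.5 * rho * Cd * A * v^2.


Fd = 0.5 * 1.225 * 0.88 * 0.58 * 10.96^2
= 0.5 * 1.225 * 0.88 * 0.58 * 120.1216
= 37.552 N

37.552 N


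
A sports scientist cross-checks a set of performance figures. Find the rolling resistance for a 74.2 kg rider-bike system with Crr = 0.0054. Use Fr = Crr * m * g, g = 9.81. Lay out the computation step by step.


m * g = 74.2 * 9.81 = 727.902 N
Fr = 0.0054 * 727.902 = 3.931 N

3.931 N


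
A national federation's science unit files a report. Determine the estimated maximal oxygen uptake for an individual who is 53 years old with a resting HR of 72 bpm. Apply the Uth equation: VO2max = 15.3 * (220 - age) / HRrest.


HRmax = 220 - 53 = 167
VO2max = 15.3 * (167 / 72)
= 15.3 * 2.3194
= 35.49 mL/kg/min

35.49 mL/kg/min


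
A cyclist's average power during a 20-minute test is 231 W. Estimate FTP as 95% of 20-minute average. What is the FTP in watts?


FTP = 20-min power * 0.95
= 231 * 0.95
= 219.45 W

219.45 W


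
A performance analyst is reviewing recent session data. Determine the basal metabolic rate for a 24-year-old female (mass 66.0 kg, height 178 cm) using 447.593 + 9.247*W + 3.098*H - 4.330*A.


BMR = 447.593 + 9.247*66.0 + 3.098*178 - 4.330*24
= 1505.42 kcal/day

1505.42 kcal/day


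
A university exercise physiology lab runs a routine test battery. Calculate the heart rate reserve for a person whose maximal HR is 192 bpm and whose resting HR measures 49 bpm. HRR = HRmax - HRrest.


HRmax = 192 bpm
HRrest = 49 bpm
HRR = 192 - 49 = 143 bpm

143 bpm


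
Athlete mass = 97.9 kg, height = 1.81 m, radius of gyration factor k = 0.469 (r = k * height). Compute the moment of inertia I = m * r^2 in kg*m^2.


r = k * height = 0.469 * 1.81 = 0.84889 m
r^2 = 0.84889^2 = 0.720614
I = 97.9 * 0.720614 = 70.548 kg*m^2

70.548 kg*m^2


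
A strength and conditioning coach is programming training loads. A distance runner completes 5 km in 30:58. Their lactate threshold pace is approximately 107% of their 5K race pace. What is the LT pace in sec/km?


Convert to seconds: 30 min 58 s = 1858 s
Pace per km = 1858 / 5 = 371.6 s/km
LT pace = 371.6 * 1.07 = 397.61 s/km

397.61 s/km


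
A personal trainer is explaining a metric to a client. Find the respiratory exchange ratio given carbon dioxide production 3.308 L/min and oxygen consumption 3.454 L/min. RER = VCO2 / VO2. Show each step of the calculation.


VCO2 = 3.308 L/min
VO2 = 3.454 L/min
RER = 3.308 / 3.454 = 0.9577

0.9577


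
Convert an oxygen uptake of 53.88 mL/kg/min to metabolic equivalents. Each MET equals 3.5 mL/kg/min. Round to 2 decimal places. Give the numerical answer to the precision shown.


One MET = 3.5 mL/kg/min
Number of METs = 53.88 / 3.5
= 15.39 METs

15.39 METs


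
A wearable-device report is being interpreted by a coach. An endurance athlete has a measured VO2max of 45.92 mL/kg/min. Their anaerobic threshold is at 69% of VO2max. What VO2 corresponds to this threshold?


Anaerobic threshold VO2 = VO2max * 69%
= 45.92 * 0.69
= 31.68 mL/kg/min

31.68 mL/kg/min


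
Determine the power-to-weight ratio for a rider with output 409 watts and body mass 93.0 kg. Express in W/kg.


P/W = 409 / 93.0 = 4.398 W/kg

4.398 W/kg


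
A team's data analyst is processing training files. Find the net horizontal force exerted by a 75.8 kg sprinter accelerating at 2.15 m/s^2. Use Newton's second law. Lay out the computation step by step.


Newton's second law: F = m * a
F = 75.8 * 2.15 = 162.97 N

162.97 N


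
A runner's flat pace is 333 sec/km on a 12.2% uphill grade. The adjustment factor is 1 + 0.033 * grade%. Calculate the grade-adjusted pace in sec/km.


Factor = 1 + 0.033 * 12.2 = 1.4026
Adjusted pace = 333 * 1.4026
= 467.07 sec/km

467.07 s/km


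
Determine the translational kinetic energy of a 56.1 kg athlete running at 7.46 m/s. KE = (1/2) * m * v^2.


KE = 0.5 * m * v^2
= 0.5 * 56.1 * 7.46^2
= 0.5 * 56.1 * 55.6516
= 1561.03 J

1561.03 J


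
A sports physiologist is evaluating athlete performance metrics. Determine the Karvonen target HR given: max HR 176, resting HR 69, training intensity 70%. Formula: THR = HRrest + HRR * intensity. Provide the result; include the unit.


HRR = HRmax - HRrest = 176 - 69 = 107
THR = 69 + 107 * 0.7
= 143.9 bpm

143.9 bpm


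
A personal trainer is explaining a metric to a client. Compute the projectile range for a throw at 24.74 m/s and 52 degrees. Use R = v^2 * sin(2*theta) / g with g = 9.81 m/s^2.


Two times the angle = 104 degrees
sin(104) = 0.970296
R = 612.0676 * 0.970296 / 9.81 = 60.539 m

60.539 m


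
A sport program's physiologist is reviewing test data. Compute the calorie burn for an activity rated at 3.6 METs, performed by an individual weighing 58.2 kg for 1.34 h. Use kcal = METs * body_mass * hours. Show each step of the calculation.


Product of METs and mass = 3.6 * 58.2 = 209.52
Total kcal = 209.52 * 1.34 = 280.76 kcal

280.76 kcal


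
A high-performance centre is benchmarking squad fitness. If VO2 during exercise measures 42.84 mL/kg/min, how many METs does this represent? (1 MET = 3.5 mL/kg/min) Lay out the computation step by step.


METs = VO2 / 3.5 = 42.84 / 3.5 = 12.24

12.24 METs


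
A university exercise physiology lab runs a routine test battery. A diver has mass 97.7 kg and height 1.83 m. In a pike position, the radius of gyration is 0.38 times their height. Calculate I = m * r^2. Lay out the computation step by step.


r = 0.38 * 1.83 = 0.6954 m
I = m * r^2 = 97.7 * 0.483581 = 47.246 kg*m^2

47.246 kg*m^2


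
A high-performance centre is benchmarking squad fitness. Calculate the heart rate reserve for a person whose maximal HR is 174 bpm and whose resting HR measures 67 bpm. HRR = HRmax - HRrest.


HRmax = 174 bpm
HRrest = 67 bpm
HRR = 174 - 67 = 107 bpm

107 bpm


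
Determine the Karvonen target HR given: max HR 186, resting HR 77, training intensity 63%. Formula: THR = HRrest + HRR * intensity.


HRR = HRmax - HRrest = 186 - 77 = 109
THR = 77 + 109 * 0.63
= 145.67 bpm

145.67 bpm


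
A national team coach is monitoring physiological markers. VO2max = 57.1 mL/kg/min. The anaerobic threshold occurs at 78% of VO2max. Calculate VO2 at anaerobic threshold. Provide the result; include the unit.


AT fraction = 78 / 100 = 0.78
AT VO2 = 57.1 * 0.78
= 44.54 mL/kg/min

44.54 mL/kg/min


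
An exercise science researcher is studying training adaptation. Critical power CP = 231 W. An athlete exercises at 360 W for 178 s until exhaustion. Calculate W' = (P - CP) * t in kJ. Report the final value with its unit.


P - CP = 360 - 231 = 129 W
W' = 129 * 178 = 22962 J
= 22962 / 1000 = 22.962 kJ

22.962 kJ


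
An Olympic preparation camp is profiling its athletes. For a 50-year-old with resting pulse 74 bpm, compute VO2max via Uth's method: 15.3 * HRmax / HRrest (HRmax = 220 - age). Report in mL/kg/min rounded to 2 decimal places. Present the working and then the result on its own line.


Step 1: HRmax = 220 - 50 = 170 bpm
Step 2: Ratio = 170 / 74 = 2.2973
Step 3: VO2max = 15.3 * 2.2973 = 35.15 mL/kg/min

35.15 mL/kg/min


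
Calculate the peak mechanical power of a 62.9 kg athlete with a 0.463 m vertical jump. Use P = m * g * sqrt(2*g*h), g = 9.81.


First, sqrt(2gh) = sqrt(2 * 9.81 * 0.463)
= sqrt(9.08406) = 3.013977 m/s
Power = 62.9 * 9.81 * 3.013977 = 1859.77 W

1859.77 W


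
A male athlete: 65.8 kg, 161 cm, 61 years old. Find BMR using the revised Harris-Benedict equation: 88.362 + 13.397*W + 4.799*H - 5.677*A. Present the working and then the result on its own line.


Intercept = 88.362
Weight contribution = 13.397 * 65.8 = 881.5226
Height contribution = 4.799 * 161 = 772.639
Age contribution = 5.677 * 61 = 346.297
BMR = 88.362 + 881.5226 + 772.639 - 346.297
= 1396.23 kcal/day

1396.23 kcal/day


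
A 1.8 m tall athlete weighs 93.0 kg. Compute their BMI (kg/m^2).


height^2 = 3.24 m^2
BMI = 93.0 / 3.24 = 28.7 kg/m^2

28.7 kg/m^2


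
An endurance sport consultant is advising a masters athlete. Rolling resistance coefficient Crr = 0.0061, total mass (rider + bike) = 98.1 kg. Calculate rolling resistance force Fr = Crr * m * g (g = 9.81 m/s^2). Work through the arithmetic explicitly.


Fr = Crr * m * g
= 0.0061 * 98.1 * 9.81
= 5.87 N

5.87 N


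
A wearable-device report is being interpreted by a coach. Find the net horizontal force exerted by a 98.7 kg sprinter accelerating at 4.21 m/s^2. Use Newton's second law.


Newton's second law: F = m * a
F = 98.7 * 4.21 = 415.53 N

415.53 N


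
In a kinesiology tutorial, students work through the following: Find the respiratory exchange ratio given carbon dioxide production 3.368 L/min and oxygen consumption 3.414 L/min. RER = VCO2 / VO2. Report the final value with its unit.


VCO2 = 3.368 L/min
VO2 = 3.414 L/min
RER = 3.368 / 3.414 = 0.9865

0.9865


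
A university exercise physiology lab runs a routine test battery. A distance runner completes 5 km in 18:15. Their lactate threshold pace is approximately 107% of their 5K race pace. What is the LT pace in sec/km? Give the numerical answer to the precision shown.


Convert to seconds: 18 min 15 s = 1095 s
Pace per km = 1095 / 5 = 219.0 s/km
LT pace = 219.0 * 1.07 = 234.33 s/km

234.33 s/km


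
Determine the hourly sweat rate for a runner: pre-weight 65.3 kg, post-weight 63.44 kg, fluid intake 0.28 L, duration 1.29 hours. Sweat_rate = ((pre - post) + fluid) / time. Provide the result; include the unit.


Mass lost = 65.3 - 63.44 = 1.86 kg
Add fluid consumed: 1.86 + 0.28 = 2.14 L total sweat
Sweat rate = 2.14 / 1.29 = 1.659 L/h

1.659 L/h


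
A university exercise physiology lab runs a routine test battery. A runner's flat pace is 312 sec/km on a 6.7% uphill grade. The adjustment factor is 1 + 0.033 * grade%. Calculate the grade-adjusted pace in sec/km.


Factor = 1 + 0.033 * 6.7 = 1.2211
Adjusted pace = 312 * 1.2211
= 380.98 sec/km

380.98 s/km


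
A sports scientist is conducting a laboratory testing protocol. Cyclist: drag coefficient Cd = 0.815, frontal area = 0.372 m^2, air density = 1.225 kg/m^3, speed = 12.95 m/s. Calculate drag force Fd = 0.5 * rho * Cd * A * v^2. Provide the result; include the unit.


v^2 = 12.95^2 = 167.7025
Fd = 0.5 * 1.225 * 0.815 * 0.372 * 167.7025
= 31.142 N

31.142 N


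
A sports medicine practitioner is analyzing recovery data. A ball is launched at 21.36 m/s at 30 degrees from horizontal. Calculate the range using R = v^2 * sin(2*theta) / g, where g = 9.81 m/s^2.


sin(2 * 30) = sin(60) = 0.866025
v^2 = 21.36^2 = 456.2496
R = 456.2496 * 0.866025 / 9.81
= 40.278 m

40.278 m


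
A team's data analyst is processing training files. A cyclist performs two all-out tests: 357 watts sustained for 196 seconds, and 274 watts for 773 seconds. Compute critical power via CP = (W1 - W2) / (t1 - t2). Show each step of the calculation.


W1 = P1 * t1 = 357 * 196 = 69972 J
W2 = P2 * t2 = 274 * 773 = 211802 J
CP = (69972 - 211802) / (196 - 773)
= 245.81 W

245.81 W


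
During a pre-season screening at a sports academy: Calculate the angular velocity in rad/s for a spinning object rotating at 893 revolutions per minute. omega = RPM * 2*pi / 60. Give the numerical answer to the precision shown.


omega = RPM * 2*pi / 60
= 893 * 6.28318531 / 60
= 93.515 rad/s

93.515 rad/s


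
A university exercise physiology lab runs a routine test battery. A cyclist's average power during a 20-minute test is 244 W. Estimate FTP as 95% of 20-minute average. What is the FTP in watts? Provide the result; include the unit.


FTP = 20-min power * 0.95
= 244 * 0.95
= 231.8 W

231.8 W


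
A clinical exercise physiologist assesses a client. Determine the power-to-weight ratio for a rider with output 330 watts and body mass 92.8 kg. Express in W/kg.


P/W = 330 / 92.8 = 3.556 W/kg

3.556 W/kg


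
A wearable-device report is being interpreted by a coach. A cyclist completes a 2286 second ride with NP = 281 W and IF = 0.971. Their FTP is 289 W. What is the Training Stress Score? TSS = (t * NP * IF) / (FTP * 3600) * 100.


t * NP * IF = 2286 * 281 * 0.971 = 623737.386
FTP * 3600 = 1040400
TSS = (623737.386 / 1040400) * 100 = 59.95

59.95 TSS


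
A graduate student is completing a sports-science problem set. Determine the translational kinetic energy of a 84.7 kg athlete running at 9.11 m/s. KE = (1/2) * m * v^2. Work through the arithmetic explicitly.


KE = 0.5 * m * v^2
= 0.5 * 84.7 * 9.11^2
= 0.5 * 84.7 * 82.9921
= 3514.72 J

3514.72 J


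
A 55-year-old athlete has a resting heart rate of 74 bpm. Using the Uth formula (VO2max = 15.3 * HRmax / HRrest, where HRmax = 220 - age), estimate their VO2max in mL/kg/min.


HRmax = 220 - 55 = 165 bpm
Ratio = HRmax / HRrest = 165 / 74 = 2.2297
VO2max = 15.3 * 2.2297 = 34.11 mL/kg/min

34.11 mL/kg/min


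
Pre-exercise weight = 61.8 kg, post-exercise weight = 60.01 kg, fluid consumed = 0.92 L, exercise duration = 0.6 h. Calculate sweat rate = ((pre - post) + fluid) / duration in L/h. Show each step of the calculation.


Weight loss = 61.8 - 60.01 = 1.79 kg (approx L)
Total sweat = 1.79 + 0.92 = 2.71 L
Sweat rate = 2.71 / 0.6 = 4.517 L/h

4.517 L/h


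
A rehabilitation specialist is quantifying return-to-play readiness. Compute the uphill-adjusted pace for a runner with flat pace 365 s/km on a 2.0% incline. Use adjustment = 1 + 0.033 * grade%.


Adjustment factor = 1 + 0.033 * 2.0 = 1.066
Grade-adjusted pace = 365 * 1.066 = 389.09 s/km

389.09 s/km


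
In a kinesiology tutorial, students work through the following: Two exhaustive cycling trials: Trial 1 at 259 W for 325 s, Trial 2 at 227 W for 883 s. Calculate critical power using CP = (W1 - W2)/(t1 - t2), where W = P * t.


W1 = 259 * 325 = 84175 J
W2 = 227 * 883 = 200441 J
CP = (84175 - 200441) / (325 - 883)
= -116266 / -558
= 208.36 W

208.36 W


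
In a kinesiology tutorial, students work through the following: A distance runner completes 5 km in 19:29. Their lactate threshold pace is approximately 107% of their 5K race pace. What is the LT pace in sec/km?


Convert to seconds: 19 min 29 s = 1169 s
Pace per km = 1169 / 5 = 233.8 s/km
LT pace = 233.8 * 1.07 = 250.17 s/km

250.17 s/km


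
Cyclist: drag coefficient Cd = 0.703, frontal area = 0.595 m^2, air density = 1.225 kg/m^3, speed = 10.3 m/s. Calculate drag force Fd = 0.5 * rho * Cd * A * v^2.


v^2 = 10.3^2 = 106.09
Fd = 0.5 * 1.225 * 0.703 * 0.595 * 106.09
= 27.18 N

27.18 N


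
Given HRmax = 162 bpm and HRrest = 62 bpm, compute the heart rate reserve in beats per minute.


Heart rate reserve = maximum HR minus resting HR
HRR = 162 - 62 = 100 bpm

100 bpm


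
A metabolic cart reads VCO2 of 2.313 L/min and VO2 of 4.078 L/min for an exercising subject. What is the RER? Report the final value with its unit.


RER = VCO2 / VO2 = 2.313 / 4.078 = 0.5672

0.5672


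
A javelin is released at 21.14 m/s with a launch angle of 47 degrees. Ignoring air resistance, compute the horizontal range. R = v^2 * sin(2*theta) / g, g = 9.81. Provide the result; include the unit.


Launch speed squared = 446.8996
sin(2 * 47 deg) = 0.997564
Range = 446.8996 * 0.997564 / 9.81
= 45.445 m

45.445 m


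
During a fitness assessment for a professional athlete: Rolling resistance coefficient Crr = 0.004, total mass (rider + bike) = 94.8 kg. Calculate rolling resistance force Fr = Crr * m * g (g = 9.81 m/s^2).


Fr = Crr * m * g
= 0.004 * 94.8 * 9.81
= 3.72 N

3.72 N


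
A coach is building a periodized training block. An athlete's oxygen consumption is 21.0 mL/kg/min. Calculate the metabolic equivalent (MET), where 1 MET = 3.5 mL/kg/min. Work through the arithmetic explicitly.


MET = VO2 / 3.5
= 21.0 / 3.5
= 6.0 METs

6.0 METs


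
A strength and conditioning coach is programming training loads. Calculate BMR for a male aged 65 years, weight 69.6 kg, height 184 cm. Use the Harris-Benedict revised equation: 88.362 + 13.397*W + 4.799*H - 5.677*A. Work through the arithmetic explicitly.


Substituting values:
W term = 13.397 * 69.6 = 932.4312
H term = 4.799 * 184 = 883.016
A term = 5.677 * 65 = 369.005
BMR = 1534.8 kcal/day

1534.8 kcal/day


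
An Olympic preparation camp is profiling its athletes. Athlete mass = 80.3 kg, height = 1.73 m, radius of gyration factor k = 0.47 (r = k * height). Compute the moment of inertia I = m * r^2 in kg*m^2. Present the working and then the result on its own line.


r = k * height = 0.47 * 1.73 = 0.8131 m
r^2 = 0.8131^2 = 0.661132
I = 80.3 * 0.661132 = 53.089 kg*m^2

53.089 kg*m^2


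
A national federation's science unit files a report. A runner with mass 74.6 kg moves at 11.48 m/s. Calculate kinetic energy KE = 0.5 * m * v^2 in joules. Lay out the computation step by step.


v^2 = 11.48^2 = 131.7904
KE = 0.5 * 74.6 * 131.7904
= 4915.78 J

4915.78 J


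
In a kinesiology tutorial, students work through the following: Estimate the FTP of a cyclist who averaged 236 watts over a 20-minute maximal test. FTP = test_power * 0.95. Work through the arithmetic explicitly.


FTP = 236 * 0.95 = 224.2 W

224.2 W


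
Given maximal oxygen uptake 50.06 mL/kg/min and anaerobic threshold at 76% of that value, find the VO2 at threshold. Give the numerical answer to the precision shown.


Percentage as decimal = 0.76
VO2 at AT = 50.06 * 0.76 = 38.05 mL/kg/min

38.05 mL/kg/min


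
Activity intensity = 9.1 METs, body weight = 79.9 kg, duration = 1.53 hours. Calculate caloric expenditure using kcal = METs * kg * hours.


kcal = 9.1 * 79.9 * 1.53
= 727.09 * 1.53
= 1112.45 kcal

1112.45 kcal


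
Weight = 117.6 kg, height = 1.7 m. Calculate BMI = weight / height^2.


height^2 = 1.7^2 = 2.89
BMI = 117.6 / 2.89 = 40.69 kg/m^2

40.69 kg/m^2


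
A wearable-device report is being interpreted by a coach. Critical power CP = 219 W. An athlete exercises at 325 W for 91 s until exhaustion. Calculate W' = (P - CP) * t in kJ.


P - CP = 325 - 219 = 106 W
W' = 106 * 91 = 9646 J
= 9646 / 1000 = 9.646 kJ

9.646 kJ


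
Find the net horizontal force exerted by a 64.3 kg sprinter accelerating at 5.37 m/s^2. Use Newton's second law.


Newton's second law: F = m * a
F = 64.3 * 5.37 = 345.29 N

345.29 N


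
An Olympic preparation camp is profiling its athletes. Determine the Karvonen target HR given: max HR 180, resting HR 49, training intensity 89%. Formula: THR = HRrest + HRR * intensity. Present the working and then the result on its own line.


HRR = HRmax - HRrest = 180 - 49 = 131
THR = 49 + 131 * 0.89
= 165.59 bpm

165.59 bpm


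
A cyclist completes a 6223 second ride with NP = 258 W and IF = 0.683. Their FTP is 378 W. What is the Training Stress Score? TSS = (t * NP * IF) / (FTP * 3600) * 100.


t * NP * IF = 6223 * 258 * 0.683 = 1096579.722
FTP * 3600 = 1360800
TSS = (1096579.722 / 1360800) * 100 = 80.58

80.58 TSS


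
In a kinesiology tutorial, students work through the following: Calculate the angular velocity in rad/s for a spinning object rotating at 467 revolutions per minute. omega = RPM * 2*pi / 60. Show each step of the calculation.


omega = RPM * 2*pi / 60
= 467 * 6.28318531 / 60
= 48.904 rad/s

48.904 rad/s


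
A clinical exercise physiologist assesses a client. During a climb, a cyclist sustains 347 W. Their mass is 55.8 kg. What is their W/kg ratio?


Power-to-weight = 347 W / 55.8 kg
= 6.219 W/kg

6.219 W/kg


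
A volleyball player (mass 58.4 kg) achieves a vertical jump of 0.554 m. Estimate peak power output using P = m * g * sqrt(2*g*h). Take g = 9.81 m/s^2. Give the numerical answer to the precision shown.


2 * g * h = 2 * 9.81 * 0.554 = 10.86948
sqrt(10.86948) = 3.296889 m/s
P = 58.4 * 9.81 * 3.296889 = 1888.8 W

1888.8 W


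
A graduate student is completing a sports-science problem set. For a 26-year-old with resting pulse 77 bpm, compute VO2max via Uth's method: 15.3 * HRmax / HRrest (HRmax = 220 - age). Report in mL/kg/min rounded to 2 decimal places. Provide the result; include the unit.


Step 1: HRmax = 220 - 26 = 194 bpm
Step 2: Ratio = 194 / 77 = 2.5195
Step 3: VO2max = 15.3 * 2.5195 = 38.55 mL/kg/min

38.55 mL/kg/min


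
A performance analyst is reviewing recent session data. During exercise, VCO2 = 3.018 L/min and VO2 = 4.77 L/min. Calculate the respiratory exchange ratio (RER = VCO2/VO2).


RER = VCO2 / VO2
= 3.018 / 4.77
= 0.6327

0.6327


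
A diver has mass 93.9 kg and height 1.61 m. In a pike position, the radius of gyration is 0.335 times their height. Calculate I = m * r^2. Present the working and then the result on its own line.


r = 0.335 * 1.61 = 0.53935 m
I = m * r^2 = 93.9 * 0.290898 = 27.315 kg*m^2

27.315 kg*m^2


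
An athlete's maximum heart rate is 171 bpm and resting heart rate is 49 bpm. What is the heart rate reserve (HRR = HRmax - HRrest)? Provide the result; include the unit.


HRR = HRmax - HRrest
= 171 - 49
= 122 bpm

122 bpm


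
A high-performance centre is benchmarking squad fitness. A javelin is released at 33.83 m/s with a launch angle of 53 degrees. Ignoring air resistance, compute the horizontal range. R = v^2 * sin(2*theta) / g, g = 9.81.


Launch speed squared = 1144.4689
sin(2 * 53 deg) = 0.961262
Range = 1144.4689 * 0.961262 / 9.81
= 112.144 m

112.144 m


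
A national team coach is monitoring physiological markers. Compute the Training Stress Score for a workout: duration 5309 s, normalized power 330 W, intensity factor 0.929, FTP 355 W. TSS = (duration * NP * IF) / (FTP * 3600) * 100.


Product = 5309 * 330 * 0.929 = 1627580.13
Base = 355 * 3600 = 1278000
TSS = 1627580.13 / 1278000 * 100 = 127.35

127.35 TSS


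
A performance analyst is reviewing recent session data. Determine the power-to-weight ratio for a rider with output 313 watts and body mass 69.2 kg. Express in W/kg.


P/W = 313 / 69.2 = 4.523 W/kg

4.523 W/kg


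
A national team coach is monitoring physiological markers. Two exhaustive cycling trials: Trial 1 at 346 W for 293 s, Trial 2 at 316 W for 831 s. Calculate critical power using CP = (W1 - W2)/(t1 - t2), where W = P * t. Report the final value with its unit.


W1 = 346 * 293 = 101378 J
W2 = 316 * 831 = 262596 J
CP = (101378 - 262596) / (293 - 831)
= -161218 / -538
= 299.66 W

299.66 W


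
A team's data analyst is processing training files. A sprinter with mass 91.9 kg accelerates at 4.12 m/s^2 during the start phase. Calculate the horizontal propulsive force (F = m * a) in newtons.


F = m * a
= 91.9 * 4.12
= 378.63 N

378.63 N


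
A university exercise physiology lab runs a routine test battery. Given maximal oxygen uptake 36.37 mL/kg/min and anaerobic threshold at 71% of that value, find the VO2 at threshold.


Percentage as decimal = 0.71
VO2 at AT = 36.37 * 0.71 = 25.82 mL/kg/min

25.82 mL/kg/min


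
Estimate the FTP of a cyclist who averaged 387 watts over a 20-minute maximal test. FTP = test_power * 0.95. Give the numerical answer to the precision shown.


FTP = 387 * 0.95 = 367.65 W

367.65 W


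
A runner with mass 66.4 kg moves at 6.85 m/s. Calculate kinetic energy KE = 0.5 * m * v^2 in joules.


v^2 = 6.85^2 = 46.9225
KE = 0.5 * 66.4 * 46.9225
= 1557.83 J

1557.83 J


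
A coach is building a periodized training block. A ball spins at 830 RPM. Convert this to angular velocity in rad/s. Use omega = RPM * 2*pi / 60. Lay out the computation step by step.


omega = 830 * 2 * pi / 60
= 830 * 6.28318531 / 60
= 5215.044 / 60
= 86.917 rad/s

86.917 rad/s


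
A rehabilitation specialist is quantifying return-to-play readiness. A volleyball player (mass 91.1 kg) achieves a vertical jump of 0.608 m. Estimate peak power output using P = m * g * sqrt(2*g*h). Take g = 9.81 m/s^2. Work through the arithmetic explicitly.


2 * g * h = 2 * 9.81 * 0.608 = 11.92896
sqrt(11.92896) = 3.453833 m/s
P = 91.1 * 9.81 * 3.453833 = 3086.66 W

3086.66 W


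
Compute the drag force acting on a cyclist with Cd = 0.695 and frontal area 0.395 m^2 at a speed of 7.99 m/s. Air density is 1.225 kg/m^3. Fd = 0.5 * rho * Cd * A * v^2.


Step 1: v^2 = 63.8401
Step 2: Fd = 0.5 * 1.225 * 0.695 * 0.395 * 63.8401
= 10.734 N

10.734 N


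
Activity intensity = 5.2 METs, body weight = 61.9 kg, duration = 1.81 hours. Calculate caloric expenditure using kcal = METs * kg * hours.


kcal = 5.2 * 61.9 * 1.81
= 321.88 * 1.81
= 582.6 kcal

582.6 kcal


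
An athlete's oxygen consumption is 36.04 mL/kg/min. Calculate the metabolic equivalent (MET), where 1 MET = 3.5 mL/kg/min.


MET = VO2 / 3.5
= 36.04 / 3.5
= 10.3 METs

10.3 METs


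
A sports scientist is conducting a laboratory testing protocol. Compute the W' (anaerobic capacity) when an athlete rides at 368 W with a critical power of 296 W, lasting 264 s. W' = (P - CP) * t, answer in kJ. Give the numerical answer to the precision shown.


Above-CP power = 72 W
Duration = 264 s
W' = 72 * 264 = 19008 J
Convert: 19008 / 1000 = 19.008 kJ

19.008 kJ


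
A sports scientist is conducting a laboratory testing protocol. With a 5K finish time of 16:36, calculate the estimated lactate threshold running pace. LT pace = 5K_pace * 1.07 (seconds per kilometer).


Race duration = 996 s for 5 km
Average pace = 996 / 5 = 199.2 s/km
LT pace = 199.2 * 1.07
= 213.14 s/km

213.14 s/km


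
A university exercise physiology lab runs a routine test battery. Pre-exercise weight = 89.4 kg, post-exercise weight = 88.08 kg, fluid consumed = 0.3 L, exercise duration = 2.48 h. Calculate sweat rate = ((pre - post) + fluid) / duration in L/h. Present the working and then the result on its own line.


Weight loss = 89.4 - 88.08 = 1.32 kg (approx L)
Total sweat = 1.32 + 0.3 = 1.62 L
Sweat rate = 1.62 / 2.48 = 0.653 L/h

0.653 L/h


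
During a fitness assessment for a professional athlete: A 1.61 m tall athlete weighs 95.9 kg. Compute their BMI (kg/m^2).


height^2 = 2.5921 m^2
BMI = 95.9 / 2.5921 = 37.0 kg/m^2

37.0 kg/m^2


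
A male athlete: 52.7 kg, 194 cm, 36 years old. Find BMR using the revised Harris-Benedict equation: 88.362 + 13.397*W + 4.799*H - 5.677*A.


Intercept = 88.362
Weight contribution = 13.397 * 52.7 = 706.0219
Height contribution = 4.799 * 194 = 931.006
Age contribution = 5.677 * 36 = 204.372
BMR = 88.362 + 706.0219 + 931.006 - 204.372
= 1521.02 kcal/day

1521.02 kcal/day


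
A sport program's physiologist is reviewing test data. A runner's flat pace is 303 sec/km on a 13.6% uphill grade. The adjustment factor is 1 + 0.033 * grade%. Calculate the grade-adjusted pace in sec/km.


Factor = 1 + 0.033 * 13.6 = 1.4488
Adjusted pace = 303 * 1.4488
= 438.99 sec/km

438.99 s/km


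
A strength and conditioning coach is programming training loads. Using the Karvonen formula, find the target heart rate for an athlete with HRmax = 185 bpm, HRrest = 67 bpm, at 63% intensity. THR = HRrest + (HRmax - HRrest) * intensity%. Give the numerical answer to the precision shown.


HRR = 185 - 67 = 118
THR = 67 + 118 * 0.63
= 67 + 74.34
= 141.34 bpm

141.34 bpm


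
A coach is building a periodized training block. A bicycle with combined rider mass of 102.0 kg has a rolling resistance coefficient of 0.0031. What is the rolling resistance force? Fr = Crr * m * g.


Fr = 0.0031 * 102.0 * 9.81
= 0.3162 * 9.81
= 3.102 N

3.102 N


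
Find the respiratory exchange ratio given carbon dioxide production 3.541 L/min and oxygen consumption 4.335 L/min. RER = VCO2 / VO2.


VCO2 = 3.541 L/min
VO2 = 4.335 L/min
RER = 3.541 / 4.335 = 0.8168

0.8168


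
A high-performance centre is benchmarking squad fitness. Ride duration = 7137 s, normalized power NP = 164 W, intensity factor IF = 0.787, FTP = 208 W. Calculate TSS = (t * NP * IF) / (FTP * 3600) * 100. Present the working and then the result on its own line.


Numerator = 7137 * 164 * 0.787 = 921158.316
Denominator = 208 * 3600 = 748800
TSS = 921158.316 / 748800 * 100
= 123.02

123.02 TSS


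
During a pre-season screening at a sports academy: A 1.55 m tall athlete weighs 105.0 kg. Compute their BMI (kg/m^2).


height^2 = 2.4025 m^2
BMI = 105.0 / 2.4025 = 43.7 kg/m^2

43.7 kg/m^2


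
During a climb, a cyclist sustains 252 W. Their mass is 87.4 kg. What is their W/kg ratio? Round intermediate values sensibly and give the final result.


Power-to-weight = 252 W / 87.4 kg
= 2.883 W/kg

2.883 W/kg


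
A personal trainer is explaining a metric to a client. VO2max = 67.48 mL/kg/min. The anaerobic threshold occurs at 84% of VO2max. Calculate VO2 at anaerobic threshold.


AT fraction = 84 / 100 = 0.84
AT VO2 = 67.48 * 0.84
= 56.68 mL/kg/min

56.68 mL/kg/min


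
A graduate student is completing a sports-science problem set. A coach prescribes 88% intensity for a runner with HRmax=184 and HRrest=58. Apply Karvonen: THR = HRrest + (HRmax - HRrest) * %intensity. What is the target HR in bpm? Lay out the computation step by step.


Heart rate reserve = 184 - 58 = 126
Intensity fraction = 88 / 100 = 0.88
THR = 58 + 126 * 0.88 = 168.88 bpm

168.88 bpm


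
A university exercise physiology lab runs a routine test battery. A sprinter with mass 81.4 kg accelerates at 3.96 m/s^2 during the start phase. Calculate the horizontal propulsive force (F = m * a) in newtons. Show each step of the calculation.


F = m * a
= 81.4 * 3.96
= 322.34 N

322.34 N


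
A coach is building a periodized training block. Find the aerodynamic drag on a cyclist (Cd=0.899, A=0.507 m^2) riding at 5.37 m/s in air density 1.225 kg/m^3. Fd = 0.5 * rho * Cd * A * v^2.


Fd = 0.5 * 1.225 * 0.899 * 0.507 * 5.37^2
= 0.5 * 1.225 * 0.899 * 0.507 * 28.8369
= 8.05 N

8.05 N


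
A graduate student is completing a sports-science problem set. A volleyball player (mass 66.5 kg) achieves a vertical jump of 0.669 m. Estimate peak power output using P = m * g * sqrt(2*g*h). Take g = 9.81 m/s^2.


2 * g * h = 2 * 9.81 * 0.669 = 13.12578
sqrt(13.12578) = 3.622952 m/s
P = 66.5 * 9.81 * 3.622952 = 2363.49 W

2363.49 W


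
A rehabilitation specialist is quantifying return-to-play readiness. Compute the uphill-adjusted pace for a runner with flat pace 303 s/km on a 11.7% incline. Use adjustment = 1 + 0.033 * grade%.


Adjustment factor = 1 + 0.033 * 11.7 = 1.3861
Grade-adjusted pace = 303 * 1.3861 = 419.99 s/km

419.99 s/km


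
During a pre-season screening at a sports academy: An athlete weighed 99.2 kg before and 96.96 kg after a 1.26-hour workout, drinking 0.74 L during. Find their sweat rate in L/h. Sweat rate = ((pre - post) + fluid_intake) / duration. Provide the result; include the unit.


Body mass change = 2.24 kg
Total sweat loss = 2.24 + 0.74 = 2.98 L
Rate = 2.98 / 1.26 = 2.365 L/h

2.365 L/h


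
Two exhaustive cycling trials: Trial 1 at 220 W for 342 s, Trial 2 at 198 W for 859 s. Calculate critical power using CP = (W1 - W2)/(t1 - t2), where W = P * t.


W1 = 220 * 342 = 75240 J
W2 = 198 * 859 = 170082 J
CP = (75240 - 170082) / (342 - 859)
= -94842 / -517
= 183.45 W

183.45 W


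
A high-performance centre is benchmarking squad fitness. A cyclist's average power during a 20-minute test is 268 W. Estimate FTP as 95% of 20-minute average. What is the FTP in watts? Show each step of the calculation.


FTP = 20-min power * 0.95
= 268 * 0.95
= 254.6 W

254.6 W


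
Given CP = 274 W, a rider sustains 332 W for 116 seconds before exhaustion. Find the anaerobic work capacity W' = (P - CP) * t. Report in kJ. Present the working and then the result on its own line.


Excess power = 332 - 274 = 58 W
Work above CP = 58 * 116 = 6728 J
W' = 6.728 kJ

6.728 kJ


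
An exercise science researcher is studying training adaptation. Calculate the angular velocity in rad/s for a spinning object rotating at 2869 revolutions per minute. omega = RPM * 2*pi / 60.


omega = RPM * 2*pi / 60
= 2869 * 6.28318531 / 60
= 300.441 rad/s

300.441 rad/s


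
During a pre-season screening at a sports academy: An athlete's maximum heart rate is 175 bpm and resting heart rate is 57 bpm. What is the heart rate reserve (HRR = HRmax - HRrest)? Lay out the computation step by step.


HRR = HRmax - HRrest
= 175 - 57
= 118 bpm

118 bpm


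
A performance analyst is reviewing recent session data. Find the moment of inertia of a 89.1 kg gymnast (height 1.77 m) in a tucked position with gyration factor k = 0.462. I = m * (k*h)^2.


Radius of gyration = 0.462 * 1.77 = 0.81774 m
I = 89.1 * 0.81774^2
= 89.1 * 0.668699
= 59.581 kg*m^2

59.581 kg*m^2


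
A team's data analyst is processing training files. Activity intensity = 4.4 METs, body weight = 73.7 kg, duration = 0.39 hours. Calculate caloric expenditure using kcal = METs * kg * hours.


kcal = 4.4 * 73.7 * 0.39
= 324.28 * 0.39
= 126.47 kcal

126.47 kcal


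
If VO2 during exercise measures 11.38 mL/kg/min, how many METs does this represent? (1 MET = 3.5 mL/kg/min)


METs = VO2 / 3.5 = 11.38 / 3.5 = 3.25

3.25 METs


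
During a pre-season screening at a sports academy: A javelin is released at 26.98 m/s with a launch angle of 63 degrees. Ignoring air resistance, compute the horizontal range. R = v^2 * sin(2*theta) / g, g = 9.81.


Launch speed squared = 727.9204
sin(2 * 63 deg) = 0.809017
Range = 727.9204 * 0.809017 / 9.81
= 60.031 m

60.031 m


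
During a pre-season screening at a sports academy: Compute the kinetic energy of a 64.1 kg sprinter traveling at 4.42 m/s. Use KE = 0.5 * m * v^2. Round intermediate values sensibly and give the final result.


Velocity squared = 19.5364
KE = 0.5 * 64.1 * 19.5364 = 626.14 J

626.14 J


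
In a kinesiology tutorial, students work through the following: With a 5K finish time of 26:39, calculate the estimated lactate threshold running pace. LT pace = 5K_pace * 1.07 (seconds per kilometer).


Race duration = 1599 s for 5 km
Average pace = 1599 / 5 = 319.8 s/km
LT pace = 319.8 * 1.07
= 342.19 s/km

342.19 s/km


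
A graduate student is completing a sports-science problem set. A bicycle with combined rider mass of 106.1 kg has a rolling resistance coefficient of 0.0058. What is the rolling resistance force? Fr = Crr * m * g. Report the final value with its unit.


Fr = 0.0058 * 106.1 * 9.81
= 0.61538 * 9.81
= 6.037 N

6.037 N


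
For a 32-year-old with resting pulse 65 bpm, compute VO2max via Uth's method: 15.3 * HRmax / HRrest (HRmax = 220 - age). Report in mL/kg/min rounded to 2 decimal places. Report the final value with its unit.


Step 1: HRmax = 220 - 32 = 188 bpm
Step 2: Ratio = 188 / 65 = 2.8923
Step 3: VO2max = 15.3 * 2.8923 = 44.25 mL/kg/min

44.25 mL/kg/min


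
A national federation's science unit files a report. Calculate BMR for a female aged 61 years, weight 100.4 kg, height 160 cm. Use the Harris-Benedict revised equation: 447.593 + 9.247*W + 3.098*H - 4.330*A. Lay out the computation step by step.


Substituting values:
W term = 9.247 * 100.4 = 928.3988
H term = 3.098 * 160 = 495.68
A term = 4.330 * 61 = 264.13
BMR = 1607.54 kcal/day

1607.54 kcal/day


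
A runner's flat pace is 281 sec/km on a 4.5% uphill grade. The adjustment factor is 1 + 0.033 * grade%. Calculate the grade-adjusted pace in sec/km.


Factor = 1 + 0.033 * 4.5 = 1.1485
Adjusted pace = 281 * 1.1485
= 322.73 sec/km

322.73 s/km


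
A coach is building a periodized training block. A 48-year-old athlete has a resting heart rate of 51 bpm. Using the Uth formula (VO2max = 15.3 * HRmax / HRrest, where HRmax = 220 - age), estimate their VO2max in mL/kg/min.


HRmax = 220 - 48 = 172 bpm
Ratio = HRmax / HRrest = 172 / 51 = 3.3725
VO2max = 15.3 * 3.3725 = 51.6 mL/kg/min

51.6 mL/kg/min
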